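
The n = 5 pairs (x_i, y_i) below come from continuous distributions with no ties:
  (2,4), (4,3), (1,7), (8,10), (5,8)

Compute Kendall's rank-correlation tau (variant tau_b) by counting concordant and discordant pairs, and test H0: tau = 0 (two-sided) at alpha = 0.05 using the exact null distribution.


Step 1: Enumerate the 10 unordered pairs (i,j) with i<j and classify each by sign(x_j-x_i) * sign(y_j-y_i).
  (1,2):dx=+2,dy=-1->D; (1,3):dx=-1,dy=+3->D; (1,4):dx=+6,dy=+6->C; (1,5):dx=+3,dy=+4->C
  (2,3):dx=-3,dy=+4->D; (2,4):dx=+4,dy=+7->C; (2,5):dx=+1,dy=+5->C; (3,4):dx=+7,dy=+3->C
  (3,5):dx=+4,dy=+1->C; (4,5):dx=-3,dy=-2->C
Step 2: C = 7, D = 3, total pairs = 10.
Step 3: tau = (C - D)/(n(n-1)/2) = (7 - 3)/10 = 0.400000.
Step 4: Exact two-sided p-value (enumerate n! = 120 permutations of y under H0): p = 0.483333.
Step 5: alpha = 0.05. fail to reject H0.

tau_b = 0.4000 (C=7, D=3), p = 0.483333, fail to reject H0.


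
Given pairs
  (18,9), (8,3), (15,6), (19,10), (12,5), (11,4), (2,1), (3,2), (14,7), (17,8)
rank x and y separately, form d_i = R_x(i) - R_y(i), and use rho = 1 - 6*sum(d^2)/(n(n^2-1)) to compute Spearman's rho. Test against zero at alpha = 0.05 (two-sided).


Step 1: Rank x and y separately (midranks; no ties here).
rank(x): 18->9, 8->3, 15->7, 19->10, 12->5, 11->4, 2->1, 3->2, 14->6, 17->8
rank(y): 9->9, 3->3, 6->6, 10->10, 5->5, 4->4, 1->1, 2->2, 7->7, 8->8
Step 2: d_i = R_x(i) - R_y(i); compute d_i^2.
  (9-9)^2=0, (3-3)^2=0, (7-6)^2=1, (10-10)^2=0, (5-5)^2=0, (4-4)^2=0, (1-1)^2=0, (2-2)^2=0, (6-7)^2=1, (8-8)^2=0
sum(d^2) = 2.
Step 3: rho = 1 - 6*2 / (10*(10^2 - 1)) = 1 - 12/990 = 0.987879.
Step 4: Under H0, t = rho * sqrt((n-2)/(1-rho^2)) = 18.0003 ~ t(8).
Step 5: Two-sided p-value from the t-distribution with 8 df = 0.000000.
Step 6: alpha = 0.05. reject H0.

rho = 0.9879, p = 0.000000, reject H0 at alpha = 0.05.


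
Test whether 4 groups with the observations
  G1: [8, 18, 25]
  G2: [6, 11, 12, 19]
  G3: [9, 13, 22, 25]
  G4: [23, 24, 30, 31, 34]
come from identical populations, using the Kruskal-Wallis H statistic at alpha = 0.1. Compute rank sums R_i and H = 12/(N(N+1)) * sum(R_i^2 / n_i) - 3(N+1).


Step 1: Combine all N = 16 observations and assign midranks.
sorted (value, group, rank): (6,G2,1), (8,G1,2), (9,G3,3), (11,G2,4), (12,G2,5), (13,G3,6), (18,G1,7), (19,G2,8), (22,G3,9), (23,G4,10), (24,G4,11), (25,G1,12.5), (25,G3,12.5), (30,G4,14), (31,G4,15), (34,G4,16)
Step 2: Sum ranks within each group.
R_1 = 21.5 (n_1 = 3)
R_2 = 18 (n_2 = 4)
R_3 = 30.5 (n_3 = 4)
R_4 = 66 (n_4 = 5)
Step 3: H = 12/(N(N+1)) * sum(R_i^2/n_i) - 3(N+1)
     = 12/(16*17) * (21.5^2/3 + 18^2/4 + 30.5^2/4 + 66^2/5) - 3*17
     = 0.044118 * 1338.85 - 51
     = 8.066728.
Step 4: Ties present; correction factor C = 1 - 6/(16^3 - 16) = 0.998529. Corrected H = 8.066728 / 0.998529 = 8.078608.
Step 5: Under H0, H ~ chi^2(3); p-value = 0.044415.
Step 6: alpha = 0.1. reject H0.

H = 8.0786, df = 3, p = 0.044415, reject H0.


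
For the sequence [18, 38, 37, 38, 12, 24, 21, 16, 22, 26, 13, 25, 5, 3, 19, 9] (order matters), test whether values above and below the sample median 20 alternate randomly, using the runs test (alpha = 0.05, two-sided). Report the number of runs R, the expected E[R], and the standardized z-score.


Step 1: Compute median = 20; label A = above, B = below.
Labels in order: BAAABAABAABABBBB  (n_A = 8, n_B = 8)
Step 2: Count runs R = 9.
Step 3: Under H0 (random ordering), E[R] = 2*n_A*n_B/(n_A+n_B) + 1 = 2*8*8/16 + 1 = 9.0000.
        Var[R] = 2*n_A*n_B*(2*n_A*n_B - n_A - n_B) / ((n_A+n_B)^2 * (n_A+n_B-1)) = 14336/3840 = 3.7333.
        SD[R] = 1.9322.
Step 4: R = E[R], so z = 0 with no continuity correction.
Step 5: Two-sided p-value via normal approximation = 2*(1 - Phi(|z|)) = 1.000000.
Step 6: alpha = 0.05. fail to reject H0.

R = 9, z = 0.0000, p = 1.000000, fail to reject H0.


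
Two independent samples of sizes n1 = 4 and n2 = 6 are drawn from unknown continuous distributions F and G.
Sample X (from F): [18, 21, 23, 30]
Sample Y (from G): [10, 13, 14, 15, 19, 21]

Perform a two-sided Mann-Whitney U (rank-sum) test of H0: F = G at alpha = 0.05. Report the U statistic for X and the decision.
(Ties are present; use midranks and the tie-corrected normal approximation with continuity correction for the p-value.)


Step 1: Combine and sort all 10 observations; assign midranks.
sorted (value, group): (10,Y), (13,Y), (14,Y), (15,Y), (18,X), (19,Y), (21,X), (21,Y), (23,X), (30,X)
ranks: 10->1, 13->2, 14->3, 15->4, 18->5, 19->6, 21->7.5, 21->7.5, 23->9, 30->10
Step 2: Rank sum for X: R1 = 5 + 7.5 + 9 + 10 = 31.5.
Step 3: U_X = R1 - n1(n1+1)/2 = 31.5 - 4*5/2 = 31.5 - 10 = 21.5.
       U_Y = n1*n2 - U_X = 24 - 21.5 = 2.5.
Step 4: Ties are present, so use the tie-corrected normal approximation (with continuity correction) for the p-value.
Step 5: p-value = 0.054273; compare to alpha = 0.05. fail to reject H0.

U_X = 21.5, p = 0.054273, fail to reject H0 at alpha = 0.05.


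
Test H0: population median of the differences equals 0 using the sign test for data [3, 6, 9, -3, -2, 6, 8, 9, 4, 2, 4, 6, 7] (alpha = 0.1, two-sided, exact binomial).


Step 1: Discard zero differences. Original n = 13; n_eff = number of nonzero differences = 13.
Nonzero differences (with sign): +3, +6, +9, -3, -2, +6, +8, +9, +4, +2, +4, +6, +7
Step 2: Count signs: positive = 11, negative = 2.
Step 3: Under H0: P(positive) = 0.5, so the number of positives S ~ Bin(13, 0.5).
Step 4: Two-sided exact p-value = sum of Bin(13,0.5) probabilities at or below the observed probability = 0.022461.
Step 5: alpha = 0.1. reject H0.

n_eff = 13, pos = 11, neg = 2, p = 0.022461, reject H0.


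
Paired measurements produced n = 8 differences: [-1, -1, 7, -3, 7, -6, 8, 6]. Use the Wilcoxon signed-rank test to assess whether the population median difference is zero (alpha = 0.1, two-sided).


Step 1: Drop any zero differences (none here) and take |d_i|.
|d| = [1, 1, 7, 3, 7, 6, 8, 6]
Step 2: Midrank |d_i| (ties get averaged ranks).
ranks: |1|->1.5, |1|->1.5, |7|->6.5, |3|->3, |7|->6.5, |6|->4.5, |8|->8, |6|->4.5
Step 3: Attach original signs; sum ranks with positive sign and with negative sign.
W+ = 6.5 + 6.5 + 8 + 4.5 = 25.5
W- = 1.5 + 1.5 + 3 + 4.5 = 10.5
(Check: W+ + W- = 36 should equal n(n+1)/2 = 36.)
Step 4: Test statistic W = min(W+, W-) = 10.5.
Step 5: Ties in |d|, so use the tie-corrected normal approximation.
        E[W] = n(n+1)/4 = 8*9/4 = 18.
        Tie groups: |d|=1 (t=2), |d|=6 (t=2), |d|=7 (t=2); sum(t^3 - t) = 18.
        Var[W] = n(n+1)(2n+1)/24 - sum(t^3-t)/48 = 1224/24 - 18/48 = 50.625.
        z = (W - E[W]) / sqrt(Var[W]) = (10.5 - 18) / 7.1151 = -1.0541.
        Two-sided p = 2*Phi(z) = 0.291841.
Step 6: alpha = 0.1. fail to reject H0.

W+ = 25.5, W- = 10.5, W = min = 10.5, p = 0.291841, fail to reject H0.


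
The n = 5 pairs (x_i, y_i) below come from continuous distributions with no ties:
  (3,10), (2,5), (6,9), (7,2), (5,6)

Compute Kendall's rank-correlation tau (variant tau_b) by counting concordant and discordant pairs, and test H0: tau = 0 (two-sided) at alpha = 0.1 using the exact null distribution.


Step 1: Enumerate the 10 unordered pairs (i,j) with i<j and classify each by sign(x_j-x_i) * sign(y_j-y_i).
  (1,2):dx=-1,dy=-5->C; (1,3):dx=+3,dy=-1->D; (1,4):dx=+4,dy=-8->D; (1,5):dx=+2,dy=-4->D
  (2,3):dx=+4,dy=+4->C; (2,4):dx=+5,dy=-3->D; (2,5):dx=+3,dy=+1->C; (3,4):dx=+1,dy=-7->D
  (3,5):dx=-1,dy=-3->C; (4,5):dx=-2,dy=+4->D
Step 2: C = 4, D = 6, total pairs = 10.
Step 3: tau = (C - D)/(n(n-1)/2) = (4 - 6)/10 = -0.200000.
Step 4: Exact two-sided p-value (enumerate n! = 120 permutations of y under H0): p = 0.816667.
Step 5: alpha = 0.1. fail to reject H0.

tau_b = -0.2000 (C=4, D=6), p = 0.816667, fail to reject H0.


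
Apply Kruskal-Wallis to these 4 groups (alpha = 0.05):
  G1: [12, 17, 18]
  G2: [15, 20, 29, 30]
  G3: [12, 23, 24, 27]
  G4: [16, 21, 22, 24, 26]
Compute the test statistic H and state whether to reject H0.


Step 1: Combine all N = 16 observations and assign midranks.
sorted (value, group, rank): (12,G1,1.5), (12,G3,1.5), (15,G2,3), (16,G4,4), (17,G1,5), (18,G1,6), (20,G2,7), (21,G4,8), (22,G4,9), (23,G3,10), (24,G3,11.5), (24,G4,11.5), (26,G4,13), (27,G3,14), (29,G2,15), (30,G2,16)
Step 2: Sum ranks within each group.
R_1 = 12.5 (n_1 = 3)
R_2 = 41 (n_2 = 4)
R_3 = 37 (n_3 = 4)
R_4 = 45.5 (n_4 = 5)
Step 3: H = 12/(N(N+1)) * sum(R_i^2/n_i) - 3(N+1)
     = 12/(16*17) * (12.5^2/3 + 41^2/4 + 37^2/4 + 45.5^2/5) - 3*17
     = 0.044118 * 1228.63 - 51
     = 3.204412.
Step 4: Ties present; correction factor C = 1 - 12/(16^3 - 16) = 0.997059. Corrected H = 3.204412 / 0.997059 = 3.213864.
Step 5: Under H0, H ~ chi^2(3); p-value = 0.359812.
Step 6: alpha = 0.05. fail to reject H0.

H = 3.2139, df = 3, p = 0.359812, fail to reject H0.


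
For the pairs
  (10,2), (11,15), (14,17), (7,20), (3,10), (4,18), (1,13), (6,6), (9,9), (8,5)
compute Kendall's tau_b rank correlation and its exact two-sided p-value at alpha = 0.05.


Step 1: Enumerate the 45 unordered pairs (i,j) with i<j and classify each by sign(x_j-x_i) * sign(y_j-y_i).
  (1,2):dx=+1,dy=+13->C; (1,3):dx=+4,dy=+15->C; (1,4):dx=-3,dy=+18->D; (1,5):dx=-7,dy=+8->D
  (1,6):dx=-6,dy=+16->D; (1,7):dx=-9,dy=+11->D; (1,8):dx=-4,dy=+4->D; (1,9):dx=-1,dy=+7->D
  (1,10):dx=-2,dy=+3->D; (2,3):dx=+3,dy=+2->C; (2,4):dx=-4,dy=+5->D; (2,5):dx=-8,dy=-5->C
  (2,6):dx=-7,dy=+3->D; (2,7):dx=-10,dy=-2->C; (2,8):dx=-5,dy=-9->C; (2,9):dx=-2,dy=-6->C
  (2,10):dx=-3,dy=-10->C; (3,4):dx=-7,dy=+3->D; (3,5):dx=-11,dy=-7->C; (3,6):dx=-10,dy=+1->D
  (3,7):dx=-13,dy=-4->C; (3,8):dx=-8,dy=-11->C; (3,9):dx=-5,dy=-8->C; (3,10):dx=-6,dy=-12->C
  (4,5):dx=-4,dy=-10->C; (4,6):dx=-3,dy=-2->C; (4,7):dx=-6,dy=-7->C; (4,8):dx=-1,dy=-14->C
  (4,9):dx=+2,dy=-11->D; (4,10):dx=+1,dy=-15->D; (5,6):dx=+1,dy=+8->C; (5,7):dx=-2,dy=+3->D
  (5,8):dx=+3,dy=-4->D; (5,9):dx=+6,dy=-1->D; (5,10):dx=+5,dy=-5->D; (6,7):dx=-3,dy=-5->C
  (6,8):dx=+2,dy=-12->D; (6,9):dx=+5,dy=-9->D; (6,10):dx=+4,dy=-13->D; (7,8):dx=+5,dy=-7->D
  (7,9):dx=+8,dy=-4->D; (7,10):dx=+7,dy=-8->D; (8,9):dx=+3,dy=+3->C; (8,10):dx=+2,dy=-1->D
  (9,10):dx=-1,dy=-4->C
Step 2: C = 21, D = 24, total pairs = 45.
Step 3: tau = (C - D)/(n(n-1)/2) = (21 - 24)/45 = -0.066667.
Step 4: Exact two-sided p-value (enumerate n! = 3628800 permutations of y under H0): p = 0.861801.
Step 5: alpha = 0.05. fail to reject H0.

tau_b = -0.0667 (C=21, D=24), p = 0.861801, fail to reject H0.


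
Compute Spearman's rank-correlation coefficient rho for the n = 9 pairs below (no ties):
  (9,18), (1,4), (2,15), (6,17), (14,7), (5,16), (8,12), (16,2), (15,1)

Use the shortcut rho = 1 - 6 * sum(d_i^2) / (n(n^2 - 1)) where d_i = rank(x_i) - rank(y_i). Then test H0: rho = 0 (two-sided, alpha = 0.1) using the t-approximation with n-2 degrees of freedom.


Step 1: Rank x and y separately (midranks; no ties here).
rank(x): 9->6, 1->1, 2->2, 6->4, 14->7, 5->3, 8->5, 16->9, 15->8
rank(y): 18->9, 4->3, 15->6, 17->8, 7->4, 16->7, 12->5, 2->2, 1->1
Step 2: d_i = R_x(i) - R_y(i); compute d_i^2.
  (6-9)^2=9, (1-3)^2=4, (2-6)^2=16, (4-8)^2=16, (7-4)^2=9, (3-7)^2=16, (5-5)^2=0, (9-2)^2=49, (8-1)^2=49
sum(d^2) = 168.
Step 3: rho = 1 - 6*168 / (9*(9^2 - 1)) = 1 - 1008/720 = -0.400000.
Step 4: Under H0, t = rho * sqrt((n-2)/(1-rho^2)) = -1.1547 ~ t(7).
Step 5: Two-sided p-value from the t-distribution with 7 df = 0.286105.
Step 6: alpha = 0.1. fail to reject H0.

rho = -0.4000, p = 0.286105, fail to reject H0 at alpha = 0.1.


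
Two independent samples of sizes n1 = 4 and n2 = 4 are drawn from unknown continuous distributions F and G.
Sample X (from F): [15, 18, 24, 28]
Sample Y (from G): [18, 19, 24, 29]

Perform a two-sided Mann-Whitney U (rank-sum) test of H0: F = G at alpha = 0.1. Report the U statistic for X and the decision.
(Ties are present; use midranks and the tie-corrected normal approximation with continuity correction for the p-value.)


Step 1: Combine and sort all 8 observations; assign midranks.
sorted (value, group): (15,X), (18,X), (18,Y), (19,Y), (24,X), (24,Y), (28,X), (29,Y)
ranks: 15->1, 18->2.5, 18->2.5, 19->4, 24->5.5, 24->5.5, 28->7, 29->8
Step 2: Rank sum for X: R1 = 1 + 2.5 + 5.5 + 7 = 16.
Step 3: U_X = R1 - n1(n1+1)/2 = 16 - 4*5/2 = 16 - 10 = 6.
       U_Y = n1*n2 - U_X = 16 - 6 = 10.
Step 4: Ties are present, so use the tie-corrected normal approximation (with continuity correction) for the p-value.
Step 5: p-value = 0.661197; compare to alpha = 0.1. fail to reject H0.

U_X = 6, p = 0.661197, fail to reject H0 at alpha = 0.1.


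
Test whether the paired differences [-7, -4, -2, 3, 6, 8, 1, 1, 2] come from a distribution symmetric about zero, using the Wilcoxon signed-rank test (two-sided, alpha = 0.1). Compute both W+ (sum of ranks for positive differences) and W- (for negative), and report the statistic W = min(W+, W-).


Step 1: Drop any zero differences (none here) and take |d_i|.
|d| = [7, 4, 2, 3, 6, 8, 1, 1, 2]
Step 2: Midrank |d_i| (ties get averaged ranks).
ranks: |7|->8, |4|->6, |2|->3.5, |3|->5, |6|->7, |8|->9, |1|->1.5, |1|->1.5, |2|->3.5
Step 3: Attach original signs; sum ranks with positive sign and with negative sign.
W+ = 5 + 7 + 9 + 1.5 + 1.5 + 3.5 = 27.5
W- = 8 + 6 + 3.5 = 17.5
(Check: W+ + W- = 45 should equal n(n+1)/2 = 45.)
Step 4: Test statistic W = min(W+, W-) = 17.5.
Step 5: Ties in |d|, so use the tie-corrected normal approximation.
        E[W] = n(n+1)/4 = 9*10/4 = 22.5.
        Tie groups: |d|=1 (t=2), |d|=2 (t=2); sum(t^3 - t) = 12.
        Var[W] = n(n+1)(2n+1)/24 - sum(t^3-t)/48 = 1710/24 - 12/48 = 71.
        z = (W - E[W]) / sqrt(Var[W]) = (17.5 - 22.5) / 8.4261 = -0.5934.
        Two-sided p = 2*Phi(z) = 0.552920.
Step 6: alpha = 0.1. fail to reject H0.

W+ = 27.5, W- = 17.5, W = min = 17.5, p = 0.552920, fail to reject H0.


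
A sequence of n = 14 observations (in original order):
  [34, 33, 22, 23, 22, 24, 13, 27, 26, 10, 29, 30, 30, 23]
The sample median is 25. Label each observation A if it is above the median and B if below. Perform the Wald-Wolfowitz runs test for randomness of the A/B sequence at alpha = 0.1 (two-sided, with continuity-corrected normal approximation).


Step 1: Compute median = 25; label A = above, B = below.
Labels in order: AABBBBBAABAAAB  (n_A = 7, n_B = 7)
Step 2: Count runs R = 6.
Step 3: Under H0 (random ordering), E[R] = 2*n_A*n_B/(n_A+n_B) + 1 = 2*7*7/14 + 1 = 8.0000.
        Var[R] = 2*n_A*n_B*(2*n_A*n_B - n_A - n_B) / ((n_A+n_B)^2 * (n_A+n_B-1)) = 8232/2548 = 3.2308.
        SD[R] = 1.7974.
Step 4: Continuity-corrected z = (R + 0.5 - E[R]) / SD[R] = (6 + 0.5 - 8.0000) / 1.7974 = -0.8345.
Step 5: Two-sided p-value via normal approximation = 2*(1 - Phi(|z|)) = 0.403986.
Step 6: alpha = 0.1. fail to reject H0.

R = 6, z = -0.8345, p = 0.403986, fail to reject H0.


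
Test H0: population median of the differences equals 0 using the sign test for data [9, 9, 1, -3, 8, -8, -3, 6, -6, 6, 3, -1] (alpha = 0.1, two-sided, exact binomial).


Step 1: Discard zero differences. Original n = 12; n_eff = number of nonzero differences = 12.
Nonzero differences (with sign): +9, +9, +1, -3, +8, -8, -3, +6, -6, +6, +3, -1
Step 2: Count signs: positive = 7, negative = 5.
Step 3: Under H0: P(positive) = 0.5, so the number of positives S ~ Bin(12, 0.5).
Step 4: Two-sided exact p-value = sum of Bin(12,0.5) probabilities at or below the observed probability = 0.774414.
Step 5: alpha = 0.1. fail to reject H0.

n_eff = 12, pos = 7, neg = 5, p = 0.774414, fail to reject H0.


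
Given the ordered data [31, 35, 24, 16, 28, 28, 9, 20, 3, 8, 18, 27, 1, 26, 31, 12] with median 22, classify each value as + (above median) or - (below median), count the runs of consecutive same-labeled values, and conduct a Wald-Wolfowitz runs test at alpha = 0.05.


Step 1: Compute median = 22; label A = above, B = below.
Labels in order: AAABAABBBBBABAAB  (n_A = 8, n_B = 8)
Step 2: Count runs R = 8.
Step 3: Under H0 (random ordering), E[R] = 2*n_A*n_B/(n_A+n_B) + 1 = 2*8*8/16 + 1 = 9.0000.
        Var[R] = 2*n_A*n_B*(2*n_A*n_B - n_A - n_B) / ((n_A+n_B)^2 * (n_A+n_B-1)) = 14336/3840 = 3.7333.
        SD[R] = 1.9322.
Step 4: Continuity-corrected z = (R + 0.5 - E[R]) / SD[R] = (8 + 0.5 - 9.0000) / 1.9322 = -0.2588.
Step 5: Two-sided p-value via normal approximation = 2*(1 - Phi(|z|)) = 0.795809.
Step 6: alpha = 0.05. fail to reject H0.

R = 8, z = -0.2588, p = 0.795809, fail to reject H0.


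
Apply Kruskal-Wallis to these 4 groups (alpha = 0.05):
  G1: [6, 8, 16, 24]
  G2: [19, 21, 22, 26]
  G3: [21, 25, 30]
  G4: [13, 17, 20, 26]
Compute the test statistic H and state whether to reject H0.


Step 1: Combine all N = 15 observations and assign midranks.
sorted (value, group, rank): (6,G1,1), (8,G1,2), (13,G4,3), (16,G1,4), (17,G4,5), (19,G2,6), (20,G4,7), (21,G2,8.5), (21,G3,8.5), (22,G2,10), (24,G1,11), (25,G3,12), (26,G2,13.5), (26,G4,13.5), (30,G3,15)
Step 2: Sum ranks within each group.
R_1 = 18 (n_1 = 4)
R_2 = 38 (n_2 = 4)
R_3 = 35.5 (n_3 = 3)
R_4 = 28.5 (n_4 = 4)
Step 3: H = 12/(N(N+1)) * sum(R_i^2/n_i) - 3(N+1)
     = 12/(15*16) * (18^2/4 + 38^2/4 + 35.5^2/3 + 28.5^2/4) - 3*16
     = 0.050000 * 1065.15 - 48
     = 5.257292.
Step 4: Ties present; correction factor C = 1 - 12/(15^3 - 15) = 0.996429. Corrected H = 5.257292 / 0.996429 = 5.276135.
Step 5: Under H0, H ~ chi^2(3); p-value = 0.152658.
Step 6: alpha = 0.05. fail to reject H0.

H = 5.2761, df = 3, p = 0.152658, fail to reject H0.


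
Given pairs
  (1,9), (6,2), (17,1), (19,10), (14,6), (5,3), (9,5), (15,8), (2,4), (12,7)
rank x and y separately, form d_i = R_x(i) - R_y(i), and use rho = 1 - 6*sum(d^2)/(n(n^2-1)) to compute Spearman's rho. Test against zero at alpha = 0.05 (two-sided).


Step 1: Rank x and y separately (midranks; no ties here).
rank(x): 1->1, 6->4, 17->9, 19->10, 14->7, 5->3, 9->5, 15->8, 2->2, 12->6
rank(y): 9->9, 2->2, 1->1, 10->10, 6->6, 3->3, 5->5, 8->8, 4->4, 7->7
Step 2: d_i = R_x(i) - R_y(i); compute d_i^2.
  (1-9)^2=64, (4-2)^2=4, (9-1)^2=64, (10-10)^2=0, (7-6)^2=1, (3-3)^2=0, (5-5)^2=0, (8-8)^2=0, (2-4)^2=4, (6-7)^2=1
sum(d^2) = 138.
Step 3: rho = 1 - 6*138 / (10*(10^2 - 1)) = 1 - 828/990 = 0.163636.
Step 4: Under H0, t = rho * sqrt((n-2)/(1-rho^2)) = 0.4692 ~ t(8).
Step 5: Two-sided p-value from the t-distribution with 8 df = 0.651477.
Step 6: alpha = 0.05. fail to reject H0.

rho = 0.1636, p = 0.651477, fail to reject H0 at alpha = 0.05.


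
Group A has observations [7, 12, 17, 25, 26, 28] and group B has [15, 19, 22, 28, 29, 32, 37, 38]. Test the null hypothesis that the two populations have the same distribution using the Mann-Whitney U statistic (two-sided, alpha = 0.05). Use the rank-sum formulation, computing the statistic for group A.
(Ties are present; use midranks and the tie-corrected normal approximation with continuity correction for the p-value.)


Step 1: Combine and sort all 14 observations; assign midranks.
sorted (value, group): (7,X), (12,X), (15,Y), (17,X), (19,Y), (22,Y), (25,X), (26,X), (28,X), (28,Y), (29,Y), (32,Y), (37,Y), (38,Y)
ranks: 7->1, 12->2, 15->3, 17->4, 19->5, 22->6, 25->7, 26->8, 28->9.5, 28->9.5, 29->11, 32->12, 37->13, 38->14
Step 2: Rank sum for X: R1 = 1 + 2 + 4 + 7 + 8 + 9.5 = 31.5.
Step 3: U_X = R1 - n1(n1+1)/2 = 31.5 - 6*7/2 = 31.5 - 21 = 10.5.
       U_Y = n1*n2 - U_X = 48 - 10.5 = 37.5.
Step 4: Ties are present, so use the tie-corrected normal approximation (with continuity correction) for the p-value.
Step 5: p-value = 0.092930; compare to alpha = 0.05. fail to reject H0.

U_X = 10.5, p = 0.092930, fail to reject H0 at alpha = 0.05.


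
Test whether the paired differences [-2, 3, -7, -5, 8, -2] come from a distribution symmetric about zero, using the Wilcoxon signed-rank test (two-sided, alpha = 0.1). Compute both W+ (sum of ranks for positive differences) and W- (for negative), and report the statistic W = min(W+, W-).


Step 1: Drop any zero differences (none here) and take |d_i|.
|d| = [2, 3, 7, 5, 8, 2]
Step 2: Midrank |d_i| (ties get averaged ranks).
ranks: |2|->1.5, |3|->3, |7|->5, |5|->4, |8|->6, |2|->1.5
Step 3: Attach original signs; sum ranks with positive sign and with negative sign.
W+ = 3 + 6 = 9
W- = 1.5 + 5 + 4 + 1.5 = 12
(Check: W+ + W- = 21 should equal n(n+1)/2 = 21.)
Step 4: Test statistic W = min(W+, W-) = 9.
Step 5: Ties in |d|, so use the tie-corrected normal approximation.
        E[W] = n(n+1)/4 = 6*7/4 = 10.5.
        Tie groups: |d|=2 (t=2); sum(t^3 - t) = 6.
        Var[W] = n(n+1)(2n+1)/24 - sum(t^3-t)/48 = 546/24 - 6/48 = 22.625.
        z = (W - E[W]) / sqrt(Var[W]) = (9 - 10.5) / 4.7566 = -0.3154.
        Two-sided p = 2*Phi(z) = 0.752494.
Step 6: alpha = 0.1. fail to reject H0.

W+ = 9, W- = 12, W = min = 9, p = 0.752494, fail to reject H0.


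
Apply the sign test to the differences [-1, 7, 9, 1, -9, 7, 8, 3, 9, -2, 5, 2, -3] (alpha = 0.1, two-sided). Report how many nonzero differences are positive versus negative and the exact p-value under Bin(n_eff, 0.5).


Step 1: Discard zero differences. Original n = 13; n_eff = number of nonzero differences = 13.
Nonzero differences (with sign): -1, +7, +9, +1, -9, +7, +8, +3, +9, -2, +5, +2, -3
Step 2: Count signs: positive = 9, negative = 4.
Step 3: Under H0: P(positive) = 0.5, so the number of positives S ~ Bin(13, 0.5).
Step 4: Two-sided exact p-value = sum of Bin(13,0.5) probabilities at or below the observed probability = 0.266846.
Step 5: alpha = 0.1. fail to reject H0.

n_eff = 13, pos = 9, neg = 4, p = 0.266846, fail to reject H0.


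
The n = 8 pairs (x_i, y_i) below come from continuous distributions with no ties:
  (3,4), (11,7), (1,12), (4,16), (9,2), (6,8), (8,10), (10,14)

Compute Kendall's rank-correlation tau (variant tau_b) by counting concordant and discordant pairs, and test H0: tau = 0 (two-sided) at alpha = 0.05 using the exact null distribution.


Step 1: Enumerate the 28 unordered pairs (i,j) with i<j and classify each by sign(x_j-x_i) * sign(y_j-y_i).
  (1,2):dx=+8,dy=+3->C; (1,3):dx=-2,dy=+8->D; (1,4):dx=+1,dy=+12->C; (1,5):dx=+6,dy=-2->D
  (1,6):dx=+3,dy=+4->C; (1,7):dx=+5,dy=+6->C; (1,8):dx=+7,dy=+10->C; (2,3):dx=-10,dy=+5->D
  (2,4):dx=-7,dy=+9->D; (2,5):dx=-2,dy=-5->C; (2,6):dx=-5,dy=+1->D; (2,7):dx=-3,dy=+3->D
  (2,8):dx=-1,dy=+7->D; (3,4):dx=+3,dy=+4->C; (3,5):dx=+8,dy=-10->D; (3,6):dx=+5,dy=-4->D
  (3,7):dx=+7,dy=-2->D; (3,8):dx=+9,dy=+2->C; (4,5):dx=+5,dy=-14->D; (4,6):dx=+2,dy=-8->D
  (4,7):dx=+4,dy=-6->D; (4,8):dx=+6,dy=-2->D; (5,6):dx=-3,dy=+6->D; (5,7):dx=-1,dy=+8->D
  (5,8):dx=+1,dy=+12->C; (6,7):dx=+2,dy=+2->C; (6,8):dx=+4,dy=+6->C; (7,8):dx=+2,dy=+4->C
Step 2: C = 12, D = 16, total pairs = 28.
Step 3: tau = (C - D)/(n(n-1)/2) = (12 - 16)/28 = -0.142857.
Step 4: Exact two-sided p-value (enumerate n! = 40320 permutations of y under H0): p = 0.719544.
Step 5: alpha = 0.05. fail to reject H0.

tau_b = -0.1429 (C=12, D=16), p = 0.719544, fail to reject H0.


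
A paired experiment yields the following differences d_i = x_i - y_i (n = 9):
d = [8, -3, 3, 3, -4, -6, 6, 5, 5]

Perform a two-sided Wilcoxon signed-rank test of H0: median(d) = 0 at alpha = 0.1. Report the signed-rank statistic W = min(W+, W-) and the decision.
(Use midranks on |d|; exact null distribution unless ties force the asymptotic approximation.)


Step 1: Drop any zero differences (none here) and take |d_i|.
|d| = [8, 3, 3, 3, 4, 6, 6, 5, 5]
Step 2: Midrank |d_i| (ties get averaged ranks).
ranks: |8|->9, |3|->2, |3|->2, |3|->2, |4|->4, |6|->7.5, |6|->7.5, |5|->5.5, |5|->5.5
Step 3: Attach original signs; sum ranks with positive sign and with negative sign.
W+ = 9 + 2 + 2 + 7.5 + 5.5 + 5.5 = 31.5
W- = 2 + 4 + 7.5 = 13.5
(Check: W+ + W- = 45 should equal n(n+1)/2 = 45.)
Step 4: Test statistic W = min(W+, W-) = 13.5.
Step 5: Ties in |d|, so use the tie-corrected normal approximation.
        E[W] = n(n+1)/4 = 9*10/4 = 22.5.
        Tie groups: |d|=3 (t=3), |d|=5 (t=2), |d|=6 (t=2); sum(t^3 - t) = 36.
        Var[W] = n(n+1)(2n+1)/24 - sum(t^3-t)/48 = 1710/24 - 36/48 = 70.5.
        z = (W - E[W]) / sqrt(Var[W]) = (13.5 - 22.5) / 8.3964 = -1.0719.
        Two-sided p = 2*Phi(z) = 0.283772.
Step 6: alpha = 0.1. fail to reject H0.

W+ = 31.5, W- = 13.5, W = min = 13.5, p = 0.283772, fail to reject H0.


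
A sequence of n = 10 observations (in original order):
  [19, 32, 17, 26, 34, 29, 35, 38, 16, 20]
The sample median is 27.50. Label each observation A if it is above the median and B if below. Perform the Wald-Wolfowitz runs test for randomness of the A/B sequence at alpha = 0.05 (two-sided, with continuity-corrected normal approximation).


Step 1: Compute median = 27.50; label A = above, B = below.
Labels in order: BABBAAAABB  (n_A = 5, n_B = 5)
Step 2: Count runs R = 5.
Step 3: Under H0 (random ordering), E[R] = 2*n_A*n_B/(n_A+n_B) + 1 = 2*5*5/10 + 1 = 6.0000.
        Var[R] = 2*n_A*n_B*(2*n_A*n_B - n_A - n_B) / ((n_A+n_B)^2 * (n_A+n_B-1)) = 2000/900 = 2.2222.
        SD[R] = 1.4907.
Step 4: Continuity-corrected z = (R + 0.5 - E[R]) / SD[R] = (5 + 0.5 - 6.0000) / 1.4907 = -0.3354.
Step 5: Two-sided p-value via normal approximation = 2*(1 - Phi(|z|)) = 0.737316.
Step 6: alpha = 0.05. fail to reject H0.

R = 5, z = -0.3354, p = 0.737316, fail to reject H0.


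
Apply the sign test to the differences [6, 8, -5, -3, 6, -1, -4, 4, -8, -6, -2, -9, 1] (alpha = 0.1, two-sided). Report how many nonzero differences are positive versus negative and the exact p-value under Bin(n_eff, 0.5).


Step 1: Discard zero differences. Original n = 13; n_eff = number of nonzero differences = 13.
Nonzero differences (with sign): +6, +8, -5, -3, +6, -1, -4, +4, -8, -6, -2, -9, +1
Step 2: Count signs: positive = 5, negative = 8.
Step 3: Under H0: P(positive) = 0.5, so the number of positives S ~ Bin(13, 0.5).
Step 4: Two-sided exact p-value = sum of Bin(13,0.5) probabilities at or below the observed probability = 0.581055.
Step 5: alpha = 0.1. fail to reject H0.

n_eff = 13, pos = 5, neg = 8, p = 0.581055, fail to reject H0.


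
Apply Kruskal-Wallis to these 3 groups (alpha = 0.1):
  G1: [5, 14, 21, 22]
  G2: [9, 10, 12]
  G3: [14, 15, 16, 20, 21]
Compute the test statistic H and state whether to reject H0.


Step 1: Combine all N = 12 observations and assign midranks.
sorted (value, group, rank): (5,G1,1), (9,G2,2), (10,G2,3), (12,G2,4), (14,G1,5.5), (14,G3,5.5), (15,G3,7), (16,G3,8), (20,G3,9), (21,G1,10.5), (21,G3,10.5), (22,G1,12)
Step 2: Sum ranks within each group.
R_1 = 29 (n_1 = 4)
R_2 = 9 (n_2 = 3)
R_3 = 40 (n_3 = 5)
Step 3: H = 12/(N(N+1)) * sum(R_i^2/n_i) - 3(N+1)
     = 12/(12*13) * (29^2/4 + 9^2/3 + 40^2/5) - 3*13
     = 0.076923 * 557.25 - 39
     = 3.865385.
Step 4: Ties present; correction factor C = 1 - 12/(12^3 - 12) = 0.993007. Corrected H = 3.865385 / 0.993007 = 3.892606.
Step 5: Under H0, H ~ chi^2(2); p-value = 0.142801.
Step 6: alpha = 0.1. fail to reject H0.

H = 3.8926, df = 2, p = 0.142801, fail to reject H0.


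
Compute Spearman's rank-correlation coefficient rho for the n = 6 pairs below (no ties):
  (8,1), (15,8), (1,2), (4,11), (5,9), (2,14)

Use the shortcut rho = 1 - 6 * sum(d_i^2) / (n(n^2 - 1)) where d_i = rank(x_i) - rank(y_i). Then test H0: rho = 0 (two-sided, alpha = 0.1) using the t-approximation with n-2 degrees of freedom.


Step 1: Rank x and y separately (midranks; no ties here).
rank(x): 8->5, 15->6, 1->1, 4->3, 5->4, 2->2
rank(y): 1->1, 8->3, 2->2, 11->5, 9->4, 14->6
Step 2: d_i = R_x(i) - R_y(i); compute d_i^2.
  (5-1)^2=16, (6-3)^2=9, (1-2)^2=1, (3-5)^2=4, (4-4)^2=0, (2-6)^2=16
sum(d^2) = 46.
Step 3: rho = 1 - 6*46 / (6*(6^2 - 1)) = 1 - 276/210 = -0.314286.
Step 4: Under H0, t = rho * sqrt((n-2)/(1-rho^2)) = -0.6621 ~ t(4).
Step 5: Two-sided p-value from the t-distribution with 4 df = 0.544093.
Step 6: alpha = 0.1. fail to reject H0.

rho = -0.3143, p = 0.544093, fail to reject H0 at alpha = 0.1.


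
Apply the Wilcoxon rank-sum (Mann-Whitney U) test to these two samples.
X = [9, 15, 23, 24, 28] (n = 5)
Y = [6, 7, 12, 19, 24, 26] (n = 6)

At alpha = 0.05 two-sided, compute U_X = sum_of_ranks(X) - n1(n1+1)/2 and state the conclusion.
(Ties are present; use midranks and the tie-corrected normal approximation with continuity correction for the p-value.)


Step 1: Combine and sort all 11 observations; assign midranks.
sorted (value, group): (6,Y), (7,Y), (9,X), (12,Y), (15,X), (19,Y), (23,X), (24,X), (24,Y), (26,Y), (28,X)
ranks: 6->1, 7->2, 9->3, 12->4, 15->5, 19->6, 23->7, 24->8.5, 24->8.5, 26->10, 28->11
Step 2: Rank sum for X: R1 = 3 + 5 + 7 + 8.5 + 11 = 34.5.
Step 3: U_X = R1 - n1(n1+1)/2 = 34.5 - 5*6/2 = 34.5 - 15 = 19.5.
       U_Y = n1*n2 - U_X = 30 - 19.5 = 10.5.
Step 4: Ties are present, so use the tie-corrected normal approximation (with continuity correction) for the p-value.
Step 5: p-value = 0.464192; compare to alpha = 0.05. fail to reject H0.

U_X = 19.5, p = 0.464192, fail to reject H0 at alpha = 0.05.


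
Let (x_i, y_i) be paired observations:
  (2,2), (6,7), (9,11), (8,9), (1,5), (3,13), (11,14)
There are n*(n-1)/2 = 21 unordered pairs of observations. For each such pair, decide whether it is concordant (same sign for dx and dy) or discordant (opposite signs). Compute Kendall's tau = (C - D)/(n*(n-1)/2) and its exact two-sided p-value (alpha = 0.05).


Step 1: Enumerate the 21 unordered pairs (i,j) with i<j and classify each by sign(x_j-x_i) * sign(y_j-y_i).
  (1,2):dx=+4,dy=+5->C; (1,3):dx=+7,dy=+9->C; (1,4):dx=+6,dy=+7->C; (1,5):dx=-1,dy=+3->D
  (1,6):dx=+1,dy=+11->C; (1,7):dx=+9,dy=+12->C; (2,3):dx=+3,dy=+4->C; (2,4):dx=+2,dy=+2->C
  (2,5):dx=-5,dy=-2->C; (2,6):dx=-3,dy=+6->D; (2,7):dx=+5,dy=+7->C; (3,4):dx=-1,dy=-2->C
  (3,5):dx=-8,dy=-6->C; (3,6):dx=-6,dy=+2->D; (3,7):dx=+2,dy=+3->C; (4,5):dx=-7,dy=-4->C
  (4,6):dx=-5,dy=+4->D; (4,7):dx=+3,dy=+5->C; (5,6):dx=+2,dy=+8->C; (5,7):dx=+10,dy=+9->C
  (6,7):dx=+8,dy=+1->C
Step 2: C = 17, D = 4, total pairs = 21.
Step 3: tau = (C - D)/(n(n-1)/2) = (17 - 4)/21 = 0.619048.
Step 4: Exact two-sided p-value (enumerate n! = 5040 permutations of y under H0): p = 0.069048.
Step 5: alpha = 0.05. fail to reject H0.

tau_b = 0.6190 (C=17, D=4), p = 0.069048, fail to reject H0.


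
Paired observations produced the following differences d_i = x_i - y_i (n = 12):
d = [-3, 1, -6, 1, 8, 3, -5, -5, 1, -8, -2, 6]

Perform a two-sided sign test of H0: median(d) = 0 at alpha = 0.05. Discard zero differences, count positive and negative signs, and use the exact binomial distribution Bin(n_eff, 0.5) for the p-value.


Step 1: Discard zero differences. Original n = 12; n_eff = number of nonzero differences = 12.
Nonzero differences (with sign): -3, +1, -6, +1, +8, +3, -5, -5, +1, -8, -2, +6
Step 2: Count signs: positive = 6, negative = 6.
Step 3: Under H0: P(positive) = 0.5, so the number of positives S ~ Bin(12, 0.5).
Step 4: Two-sided exact p-value = sum of Bin(12,0.5) probabilities at or below the observed probability = 1.000000.
Step 5: alpha = 0.05. fail to reject H0.

n_eff = 12, pos = 6, neg = 6, p = 1.000000, fail to reject H0.


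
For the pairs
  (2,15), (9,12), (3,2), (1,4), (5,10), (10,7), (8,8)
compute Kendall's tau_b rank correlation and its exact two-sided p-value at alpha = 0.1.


Step 1: Enumerate the 21 unordered pairs (i,j) with i<j and classify each by sign(x_j-x_i) * sign(y_j-y_i).
  (1,2):dx=+7,dy=-3->D; (1,3):dx=+1,dy=-13->D; (1,4):dx=-1,dy=-11->C; (1,5):dx=+3,dy=-5->D
  (1,6):dx=+8,dy=-8->D; (1,7):dx=+6,dy=-7->D; (2,3):dx=-6,dy=-10->C; (2,4):dx=-8,dy=-8->C
  (2,5):dx=-4,dy=-2->C; (2,6):dx=+1,dy=-5->D; (2,7):dx=-1,dy=-4->C; (3,4):dx=-2,dy=+2->D
  (3,5):dx=+2,dy=+8->C; (3,6):dx=+7,dy=+5->C; (3,7):dx=+5,dy=+6->C; (4,5):dx=+4,dy=+6->C
  (4,6):dx=+9,dy=+3->C; (4,7):dx=+7,dy=+4->C; (5,6):dx=+5,dy=-3->D; (5,7):dx=+3,dy=-2->D
  (6,7):dx=-2,dy=+1->D
Step 2: C = 11, D = 10, total pairs = 21.
Step 3: tau = (C - D)/(n(n-1)/2) = (11 - 10)/21 = 0.047619.
Step 4: Exact two-sided p-value (enumerate n! = 5040 permutations of y under H0): p = 1.000000.
Step 5: alpha = 0.1. fail to reject H0.

tau_b = 0.0476 (C=11, D=10), p = 1.000000, fail to reject H0.


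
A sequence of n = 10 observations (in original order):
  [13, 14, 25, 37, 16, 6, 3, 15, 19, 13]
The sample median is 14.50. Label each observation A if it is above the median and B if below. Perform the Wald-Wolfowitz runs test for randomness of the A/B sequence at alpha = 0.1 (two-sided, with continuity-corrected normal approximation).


Step 1: Compute median = 14.50; label A = above, B = below.
Labels in order: BBAAABBAAB  (n_A = 5, n_B = 5)
Step 2: Count runs R = 5.
Step 3: Under H0 (random ordering), E[R] = 2*n_A*n_B/(n_A+n_B) + 1 = 2*5*5/10 + 1 = 6.0000.
        Var[R] = 2*n_A*n_B*(2*n_A*n_B - n_A - n_B) / ((n_A+n_B)^2 * (n_A+n_B-1)) = 2000/900 = 2.2222.
        SD[R] = 1.4907.
Step 4: Continuity-corrected z = (R + 0.5 - E[R]) / SD[R] = (5 + 0.5 - 6.0000) / 1.4907 = -0.3354.
Step 5: Two-sided p-value via normal approximation = 2*(1 - Phi(|z|)) = 0.737316.
Step 6: alpha = 0.1. fail to reject H0.

R = 5, z = -0.3354, p = 0.737316, fail to reject H0.


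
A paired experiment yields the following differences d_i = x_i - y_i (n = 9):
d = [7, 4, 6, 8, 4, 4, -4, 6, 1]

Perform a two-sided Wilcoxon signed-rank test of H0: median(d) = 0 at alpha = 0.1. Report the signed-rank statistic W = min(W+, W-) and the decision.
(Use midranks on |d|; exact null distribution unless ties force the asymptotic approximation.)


Step 1: Drop any zero differences (none here) and take |d_i|.
|d| = [7, 4, 6, 8, 4, 4, 4, 6, 1]
Step 2: Midrank |d_i| (ties get averaged ranks).
ranks: |7|->8, |4|->3.5, |6|->6.5, |8|->9, |4|->3.5, |4|->3.5, |4|->3.5, |6|->6.5, |1|->1
Step 3: Attach original signs; sum ranks with positive sign and with negative sign.
W+ = 8 + 3.5 + 6.5 + 9 + 3.5 + 3.5 + 6.5 + 1 = 41.5
W- = 3.5 = 3.5
(Check: W+ + W- = 45 should equal n(n+1)/2 = 45.)
Step 4: Test statistic W = min(W+, W-) = 3.5.
Step 5: Ties in |d|, so use the tie-corrected normal approximation.
        E[W] = n(n+1)/4 = 9*10/4 = 22.5.
        Tie groups: |d|=4 (t=4), |d|=6 (t=2); sum(t^3 - t) = 66.
        Var[W] = n(n+1)(2n+1)/24 - sum(t^3-t)/48 = 1710/24 - 66/48 = 69.875.
        z = (W - E[W]) / sqrt(Var[W]) = (3.5 - 22.5) / 8.3591 = -2.2730.
        Two-sided p = 2*Phi(z) = 0.023028.
Step 6: alpha = 0.1. reject H0.

W+ = 41.5, W- = 3.5, W = min = 3.5, p = 0.023028, reject H0.


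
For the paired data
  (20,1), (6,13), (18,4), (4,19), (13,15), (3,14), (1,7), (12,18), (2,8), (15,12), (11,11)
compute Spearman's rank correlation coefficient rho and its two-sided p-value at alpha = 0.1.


Step 1: Rank x and y separately (midranks; no ties here).
rank(x): 20->11, 6->5, 18->10, 4->4, 13->8, 3->3, 1->1, 12->7, 2->2, 15->9, 11->6
rank(y): 1->1, 13->7, 4->2, 19->11, 15->9, 14->8, 7->3, 18->10, 8->4, 12->6, 11->5
Step 2: d_i = R_x(i) - R_y(i); compute d_i^2.
  (11-1)^2=100, (5-7)^2=4, (10-2)^2=64, (4-11)^2=49, (8-9)^2=1, (3-8)^2=25, (1-3)^2=4, (7-10)^2=9, (2-4)^2=4, (9-6)^2=9, (6-5)^2=1
sum(d^2) = 270.
Step 3: rho = 1 - 6*270 / (11*(11^2 - 1)) = 1 - 1620/1320 = -0.227273.
Step 4: Under H0, t = rho * sqrt((n-2)/(1-rho^2)) = -0.7001 ~ t(9).
Step 5: Two-sided p-value from the t-distribution with 9 df = 0.501536.
Step 6: alpha = 0.1. fail to reject H0.

rho = -0.2273, p = 0.501536, fail to reject H0 at alpha = 0.1.


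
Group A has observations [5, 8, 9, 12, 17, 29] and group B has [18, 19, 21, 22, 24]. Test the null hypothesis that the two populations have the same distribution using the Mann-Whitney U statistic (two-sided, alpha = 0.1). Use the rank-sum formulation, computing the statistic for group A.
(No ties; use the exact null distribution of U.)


Step 1: Combine and sort all 11 observations; assign midranks.
sorted (value, group): (5,X), (8,X), (9,X), (12,X), (17,X), (18,Y), (19,Y), (21,Y), (22,Y), (24,Y), (29,X)
ranks: 5->1, 8->2, 9->3, 12->4, 17->5, 18->6, 19->7, 21->8, 22->9, 24->10, 29->11
Step 2: Rank sum for X: R1 = 1 + 2 + 3 + 4 + 5 + 11 = 26.
Step 3: U_X = R1 - n1(n1+1)/2 = 26 - 6*7/2 = 26 - 21 = 5.
       U_Y = n1*n2 - U_X = 30 - 5 = 25.
Step 4: No ties, so the exact null distribution of U (based on enumerating the C(11,6) = 462 equally likely rank assignments) gives the two-sided p-value.
Step 5: p-value = 0.082251; compare to alpha = 0.1. reject H0.

U_X = 5, p = 0.082251, reject H0 at alpha = 0.1.


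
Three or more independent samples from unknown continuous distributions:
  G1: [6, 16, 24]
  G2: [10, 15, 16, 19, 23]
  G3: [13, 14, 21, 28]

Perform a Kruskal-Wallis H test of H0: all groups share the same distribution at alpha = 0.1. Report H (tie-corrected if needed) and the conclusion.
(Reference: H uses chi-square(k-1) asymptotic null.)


Step 1: Combine all N = 12 observations and assign midranks.
sorted (value, group, rank): (6,G1,1), (10,G2,2), (13,G3,3), (14,G3,4), (15,G2,5), (16,G1,6.5), (16,G2,6.5), (19,G2,8), (21,G3,9), (23,G2,10), (24,G1,11), (28,G3,12)
Step 2: Sum ranks within each group.
R_1 = 18.5 (n_1 = 3)
R_2 = 31.5 (n_2 = 5)
R_3 = 28 (n_3 = 4)
Step 3: H = 12/(N(N+1)) * sum(R_i^2/n_i) - 3(N+1)
     = 12/(12*13) * (18.5^2/3 + 31.5^2/5 + 28^2/4) - 3*13
     = 0.076923 * 508.533 - 39
     = 0.117949.
Step 4: Ties present; correction factor C = 1 - 6/(12^3 - 12) = 0.996503. Corrected H = 0.117949 / 0.996503 = 0.118363.
Step 5: Under H0, H ~ chi^2(2); p-value = 0.942536.
Step 6: alpha = 0.1. fail to reject H0.

H = 0.1184, df = 2, p = 0.942536, fail to reject H0.


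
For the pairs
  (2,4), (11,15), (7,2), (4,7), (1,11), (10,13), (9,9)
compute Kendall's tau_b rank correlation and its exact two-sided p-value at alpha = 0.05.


Step 1: Enumerate the 21 unordered pairs (i,j) with i<j and classify each by sign(x_j-x_i) * sign(y_j-y_i).
  (1,2):dx=+9,dy=+11->C; (1,3):dx=+5,dy=-2->D; (1,4):dx=+2,dy=+3->C; (1,5):dx=-1,dy=+7->D
  (1,6):dx=+8,dy=+9->C; (1,7):dx=+7,dy=+5->C; (2,3):dx=-4,dy=-13->C; (2,4):dx=-7,dy=-8->C
  (2,5):dx=-10,dy=-4->C; (2,6):dx=-1,dy=-2->C; (2,7):dx=-2,dy=-6->C; (3,4):dx=-3,dy=+5->D
  (3,5):dx=-6,dy=+9->D; (3,6):dx=+3,dy=+11->C; (3,7):dx=+2,dy=+7->C; (4,5):dx=-3,dy=+4->D
  (4,6):dx=+6,dy=+6->C; (4,7):dx=+5,dy=+2->C; (5,6):dx=+9,dy=+2->C; (5,7):dx=+8,dy=-2->D
  (6,7):dx=-1,dy=-4->C
Step 2: C = 15, D = 6, total pairs = 21.
Step 3: tau = (C - D)/(n(n-1)/2) = (15 - 6)/21 = 0.428571.
Step 4: Exact two-sided p-value (enumerate n! = 5040 permutations of y under H0): p = 0.238889.
Step 5: alpha = 0.05. fail to reject H0.

tau_b = 0.4286 (C=15, D=6), p = 0.238889, fail to reject H0.


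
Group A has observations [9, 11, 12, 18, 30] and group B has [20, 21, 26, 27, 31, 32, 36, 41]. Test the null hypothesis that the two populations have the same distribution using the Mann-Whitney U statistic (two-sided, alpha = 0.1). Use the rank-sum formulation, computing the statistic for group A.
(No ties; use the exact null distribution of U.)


Step 1: Combine and sort all 13 observations; assign midranks.
sorted (value, group): (9,X), (11,X), (12,X), (18,X), (20,Y), (21,Y), (26,Y), (27,Y), (30,X), (31,Y), (32,Y), (36,Y), (41,Y)
ranks: 9->1, 11->2, 12->3, 18->4, 20->5, 21->6, 26->7, 27->8, 30->9, 31->10, 32->11, 36->12, 41->13
Step 2: Rank sum for X: R1 = 1 + 2 + 3 + 4 + 9 = 19.
Step 3: U_X = R1 - n1(n1+1)/2 = 19 - 5*6/2 = 19 - 15 = 4.
       U_Y = n1*n2 - U_X = 40 - 4 = 36.
Step 4: No ties, so the exact null distribution of U (based on enumerating the C(13,5) = 1287 equally likely rank assignments) gives the two-sided p-value.
Step 5: p-value = 0.018648; compare to alpha = 0.1. reject H0.

U_X = 4, p = 0.018648, reject H0 at alpha = 0.1.


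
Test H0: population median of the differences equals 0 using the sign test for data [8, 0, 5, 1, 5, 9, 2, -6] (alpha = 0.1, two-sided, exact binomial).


Step 1: Discard zero differences. Original n = 8; n_eff = number of nonzero differences = 7.
Nonzero differences (with sign): +8, +5, +1, +5, +9, +2, -6
Step 2: Count signs: positive = 6, negative = 1.
Step 3: Under H0: P(positive) = 0.5, so the number of positives S ~ Bin(7, 0.5).
Step 4: Two-sided exact p-value = sum of Bin(7,0.5) probabilities at or below the observed probability = 0.125000.
Step 5: alpha = 0.1. fail to reject H0.

n_eff = 7, pos = 6, neg = 1, p = 0.125000, fail to reject H0.


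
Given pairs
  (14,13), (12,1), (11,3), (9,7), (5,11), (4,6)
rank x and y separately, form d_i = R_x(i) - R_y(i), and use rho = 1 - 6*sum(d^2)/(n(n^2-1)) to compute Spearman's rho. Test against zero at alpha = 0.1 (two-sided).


Step 1: Rank x and y separately (midranks; no ties here).
rank(x): 14->6, 12->5, 11->4, 9->3, 5->2, 4->1
rank(y): 13->6, 1->1, 3->2, 7->4, 11->5, 6->3
Step 2: d_i = R_x(i) - R_y(i); compute d_i^2.
  (6-6)^2=0, (5-1)^2=16, (4-2)^2=4, (3-4)^2=1, (2-5)^2=9, (1-3)^2=4
sum(d^2) = 34.
Step 3: rho = 1 - 6*34 / (6*(6^2 - 1)) = 1 - 204/210 = 0.028571.
Step 4: Under H0, t = rho * sqrt((n-2)/(1-rho^2)) = 0.0572 ~ t(4).
Step 5: Two-sided p-value from the t-distribution with 4 df = 0.957155.
Step 6: alpha = 0.1. fail to reject H0.

rho = 0.0286, p = 0.957155, fail to reject H0 at alpha = 0.1.
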